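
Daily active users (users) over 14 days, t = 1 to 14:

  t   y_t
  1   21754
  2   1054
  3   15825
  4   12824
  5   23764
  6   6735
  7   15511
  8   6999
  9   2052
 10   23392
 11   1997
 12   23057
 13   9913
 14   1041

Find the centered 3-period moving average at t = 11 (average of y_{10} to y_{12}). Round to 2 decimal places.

16148.67

Sum of periods 10–12: 23392 + 1997 + 23057 = 48446
Divide by 3: 48446 / 3 = 16148.67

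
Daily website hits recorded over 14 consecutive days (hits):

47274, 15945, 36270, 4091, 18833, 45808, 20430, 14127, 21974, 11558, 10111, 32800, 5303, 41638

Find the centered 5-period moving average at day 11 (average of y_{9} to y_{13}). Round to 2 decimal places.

Sum of periods 9–13: 21974 + 11558 + 10111 + 32800 + 5303 = 81746
Divide by 5: 81746 / 5 = 16349.20

16349.20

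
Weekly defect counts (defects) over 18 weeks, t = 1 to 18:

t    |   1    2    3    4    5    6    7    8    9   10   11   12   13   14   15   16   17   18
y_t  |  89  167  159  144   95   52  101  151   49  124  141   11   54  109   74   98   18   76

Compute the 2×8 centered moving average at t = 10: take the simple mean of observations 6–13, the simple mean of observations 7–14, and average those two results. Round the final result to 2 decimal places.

Sum over 6–13: 52 + 101 + 151 + 49 + 124 + 141 + 11 + 54 = 683
Sum over 7–14: 101 + 151 + 49 + 124 + 141 + 11 + 54 + 109 = 740
CMA at t=10 = (683 + 740) / (2·8) = 1423 / 16 = 88.94

88.94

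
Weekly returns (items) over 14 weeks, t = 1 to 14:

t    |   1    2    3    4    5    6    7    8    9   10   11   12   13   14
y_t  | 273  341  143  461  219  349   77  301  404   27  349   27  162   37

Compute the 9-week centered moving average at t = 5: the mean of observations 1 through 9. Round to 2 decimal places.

285.33

Sum of periods 1–9: 273 + 341 + 143 + 461 + 219 + 349 + 77 + 301 + 404 = 2568
Divide by 9: 2568 / 9 = 285.33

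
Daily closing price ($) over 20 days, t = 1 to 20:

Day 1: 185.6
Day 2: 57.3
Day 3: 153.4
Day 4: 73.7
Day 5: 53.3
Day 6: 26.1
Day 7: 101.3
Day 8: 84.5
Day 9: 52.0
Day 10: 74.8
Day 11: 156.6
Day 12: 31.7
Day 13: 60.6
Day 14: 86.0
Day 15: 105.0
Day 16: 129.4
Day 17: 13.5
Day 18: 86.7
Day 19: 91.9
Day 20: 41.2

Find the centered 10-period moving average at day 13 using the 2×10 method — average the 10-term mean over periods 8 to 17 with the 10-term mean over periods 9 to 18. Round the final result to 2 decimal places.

Sum over 8–17: 84.5 + 52.0 + 74.8 + 156.6 + 31.7 + 60.6 + 86.0 + 105.0 + 129.4 + 13.5 = 794.1
Sum over 9–18: 52.0 + 74.8 + 156.6 + 31.7 + 60.6 + 86.0 + 105.0 + 129.4 + 13.5 + 86.7 = 796.3
CMA at t=13 = (794.1 + 796.3) / (2·10) = 1590.4 / 20 = 79.52

79.52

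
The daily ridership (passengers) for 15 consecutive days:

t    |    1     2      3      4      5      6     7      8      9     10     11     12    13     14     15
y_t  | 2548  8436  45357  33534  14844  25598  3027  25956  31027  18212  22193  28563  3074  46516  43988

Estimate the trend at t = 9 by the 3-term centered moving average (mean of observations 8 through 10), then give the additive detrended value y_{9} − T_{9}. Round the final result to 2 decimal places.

5962.00

Trend T_9 = (25956 + 31027 + 18212) / 3 = 75195/3 = 25065.0000
Detrended value: 31027 − 25065.0000 = 5962.00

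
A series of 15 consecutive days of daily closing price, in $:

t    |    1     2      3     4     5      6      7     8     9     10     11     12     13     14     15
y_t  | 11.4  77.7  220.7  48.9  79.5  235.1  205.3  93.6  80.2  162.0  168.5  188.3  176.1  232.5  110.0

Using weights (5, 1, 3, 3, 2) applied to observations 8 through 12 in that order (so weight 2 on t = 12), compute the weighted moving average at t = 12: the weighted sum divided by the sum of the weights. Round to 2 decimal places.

Weighted sum: 5·93.6 + 1·80.2 + 3·162.0 + 3·168.5 + 2·188.3 = 468.0 + 80.2 + 486.0 + 505.5 + 376.6 = 1916.3
Weight total: 5 + 1 + 3 + 3 + 2 = 14
WMA = 1916.3 / 14 = 136.88

136.88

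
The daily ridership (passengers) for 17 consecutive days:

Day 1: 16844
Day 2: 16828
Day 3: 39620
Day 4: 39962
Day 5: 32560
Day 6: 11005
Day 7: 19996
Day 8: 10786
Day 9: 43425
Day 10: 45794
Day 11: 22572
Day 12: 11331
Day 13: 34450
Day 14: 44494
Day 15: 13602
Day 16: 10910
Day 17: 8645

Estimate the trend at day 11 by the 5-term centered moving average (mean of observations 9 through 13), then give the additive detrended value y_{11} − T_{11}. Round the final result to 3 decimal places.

-8942.400

Trend T_11 = (43425 + 45794 + 22572 + 11331 + 34450) / 5 = 157572/5 = 31514.40000
Detrended value: 22572 − 31514.40000 = -8942.400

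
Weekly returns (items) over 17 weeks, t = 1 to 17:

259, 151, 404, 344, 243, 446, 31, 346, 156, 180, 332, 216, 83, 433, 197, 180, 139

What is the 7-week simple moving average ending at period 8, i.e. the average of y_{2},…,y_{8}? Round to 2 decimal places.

Sum of periods 2–8: 151 + 404 + 344 + 243 + 446 + 31 + 346 = 1965
Divide by 7: 1965 / 7 = 280.71

280.71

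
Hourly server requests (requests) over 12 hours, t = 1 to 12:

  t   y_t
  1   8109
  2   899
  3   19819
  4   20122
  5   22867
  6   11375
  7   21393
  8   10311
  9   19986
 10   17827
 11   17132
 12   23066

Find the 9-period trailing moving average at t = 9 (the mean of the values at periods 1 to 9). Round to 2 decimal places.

14986.78

Sum of periods 1–9: 8109 + 899 + 19819 + 20122 + 22867 + 11375 + 21393 + 10311 + 19986 = 134881
Divide by 9: 134881 / 9 = 14986.78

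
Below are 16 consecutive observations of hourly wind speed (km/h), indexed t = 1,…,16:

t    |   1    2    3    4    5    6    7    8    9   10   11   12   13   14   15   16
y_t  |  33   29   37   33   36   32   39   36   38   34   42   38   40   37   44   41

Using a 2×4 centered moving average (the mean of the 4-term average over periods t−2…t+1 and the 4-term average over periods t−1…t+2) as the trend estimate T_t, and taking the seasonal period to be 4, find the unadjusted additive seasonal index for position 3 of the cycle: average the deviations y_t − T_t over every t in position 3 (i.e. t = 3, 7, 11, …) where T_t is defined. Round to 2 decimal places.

3.46

Season position 3 occurs at t = 3, 7, 11 (where T_t is defined).
t=3: T_3 = 33.3750; y_3 − T_3 = 37 − 33.3750 = 3.6250
t=7: T_7 = 36.0000; y_7 − T_7 = 39 − 36.0000 = 3.0000
t=11: T_11 = 38.2500; y_11 − T_11 = 42 − 38.2500 = 3.7500
Mean deviation: (3.6250 + 3.0000 + 3.7500) / 3 = 3.46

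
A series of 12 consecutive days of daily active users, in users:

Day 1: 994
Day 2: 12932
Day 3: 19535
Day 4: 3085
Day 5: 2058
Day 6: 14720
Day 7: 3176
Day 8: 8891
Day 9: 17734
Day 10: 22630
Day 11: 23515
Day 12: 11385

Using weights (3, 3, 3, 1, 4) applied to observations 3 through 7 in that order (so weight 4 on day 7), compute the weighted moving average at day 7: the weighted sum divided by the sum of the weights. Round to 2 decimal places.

7247.00

Weighted sum: 3·19535 + 3·3085 + 3·2058 + 1·14720 + 4·3176 = 58605 + 9255 + 6174 + 14720 + 12704 = 101458
Weight total: 3 + 3 + 3 + 1 + 4 = 14
WMA = 101458 / 14 = 7247.00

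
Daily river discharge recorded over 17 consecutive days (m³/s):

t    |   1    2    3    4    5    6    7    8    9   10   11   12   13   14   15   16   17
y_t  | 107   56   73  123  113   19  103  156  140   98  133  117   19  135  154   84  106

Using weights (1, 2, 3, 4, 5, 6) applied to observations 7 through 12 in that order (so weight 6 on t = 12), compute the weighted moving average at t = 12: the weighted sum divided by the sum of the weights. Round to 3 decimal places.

Weighted sum: 1·103 + 2·156 + 3·140 + 4·98 + 5·133 + 6·117 = 103 + 312 + 420 + 392 + 665 + 702 = 2594
Weight total: 1 + 2 + 3 + 4 + 5 + 6 = 21
WMA = 2594 / 21 = 123.524

123.524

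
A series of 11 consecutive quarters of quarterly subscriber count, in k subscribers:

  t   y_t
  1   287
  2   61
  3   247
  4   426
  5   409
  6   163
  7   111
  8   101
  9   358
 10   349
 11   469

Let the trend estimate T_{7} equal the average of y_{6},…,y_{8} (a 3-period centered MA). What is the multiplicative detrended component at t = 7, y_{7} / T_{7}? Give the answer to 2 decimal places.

0.89

Trend T_7 = (163 + 111 + 101) / 3 = 375/3 = 125.0000
Ratio to trend: 111 / 125.0000 = 0.89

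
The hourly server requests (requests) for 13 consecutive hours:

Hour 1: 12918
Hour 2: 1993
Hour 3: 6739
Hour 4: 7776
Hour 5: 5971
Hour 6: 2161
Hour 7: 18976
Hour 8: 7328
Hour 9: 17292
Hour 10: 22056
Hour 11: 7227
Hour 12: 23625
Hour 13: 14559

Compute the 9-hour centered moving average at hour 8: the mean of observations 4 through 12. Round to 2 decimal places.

12490.22

Sum of periods 4–12: 7776 + 5971 + 2161 + 18976 + 7328 + 17292 + 22056 + 7227 + 23625 = 112412
Divide by 9: 112412 / 9 = 12490.22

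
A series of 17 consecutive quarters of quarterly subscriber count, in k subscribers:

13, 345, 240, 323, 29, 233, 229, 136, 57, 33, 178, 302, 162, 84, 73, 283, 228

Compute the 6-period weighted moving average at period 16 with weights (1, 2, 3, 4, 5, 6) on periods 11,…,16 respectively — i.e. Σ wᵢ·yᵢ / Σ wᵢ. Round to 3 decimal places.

174.619

Weighted sum: 1·178 + 2·302 + 3·162 + 4·84 + 5·73 + 6·283 = 178 + 604 + 486 + 336 + 365 + 1698 = 3667
Weight total: 1 + 2 + 3 + 4 + 5 + 6 = 21
WMA = 3667 / 21 = 174.619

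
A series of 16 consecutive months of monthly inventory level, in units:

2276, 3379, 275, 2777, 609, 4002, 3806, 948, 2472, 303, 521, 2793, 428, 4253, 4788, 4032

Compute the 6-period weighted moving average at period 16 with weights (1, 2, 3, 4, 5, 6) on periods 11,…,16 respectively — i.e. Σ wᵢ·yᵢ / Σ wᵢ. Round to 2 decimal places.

3454.05

Weighted sum: 1·521 + 2·2793 + 3·428 + 4·4253 + 5·4788 + 6·4032 = 521 + 5586 + 1284 + 17012 + 23940 + 24192 = 72535
Weight total: 1 + 2 + 3 + 4 + 5 + 6 = 21
WMA = 72535 / 21 = 3454.05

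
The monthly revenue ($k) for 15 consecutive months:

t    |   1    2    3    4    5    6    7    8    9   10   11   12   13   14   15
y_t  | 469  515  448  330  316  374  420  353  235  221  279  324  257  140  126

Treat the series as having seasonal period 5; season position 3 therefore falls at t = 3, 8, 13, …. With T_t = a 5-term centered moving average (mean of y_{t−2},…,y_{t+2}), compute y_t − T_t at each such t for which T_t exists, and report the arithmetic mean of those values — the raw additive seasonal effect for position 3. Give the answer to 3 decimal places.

32.200

Season position 3 occurs at t = 3, 8, 13 (where T_t is defined).
t=3: T_3 = 415.60000; y_3 − T_3 = 448 − 415.60000 = 32.40000
t=8: T_8 = 320.60000; y_8 − T_8 = 353 − 320.60000 = 32.40000
t=13: T_13 = 225.20000; y_13 − T_13 = 257 − 225.20000 = 31.80000
Mean deviation: (32.40000 + 32.40000 + 31.80000) / 3 = 32.200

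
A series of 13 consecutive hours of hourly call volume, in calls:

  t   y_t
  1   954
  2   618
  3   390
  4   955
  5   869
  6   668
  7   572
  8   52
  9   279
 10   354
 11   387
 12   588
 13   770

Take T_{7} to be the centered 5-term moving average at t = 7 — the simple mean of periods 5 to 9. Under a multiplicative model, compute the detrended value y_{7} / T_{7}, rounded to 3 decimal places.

1.172

Trend T_7 = (869 + 668 + 572 + 52 + 279) / 5 = 2440/5 = 488.00000
Ratio to trend: 572 / 488.00000 = 1.172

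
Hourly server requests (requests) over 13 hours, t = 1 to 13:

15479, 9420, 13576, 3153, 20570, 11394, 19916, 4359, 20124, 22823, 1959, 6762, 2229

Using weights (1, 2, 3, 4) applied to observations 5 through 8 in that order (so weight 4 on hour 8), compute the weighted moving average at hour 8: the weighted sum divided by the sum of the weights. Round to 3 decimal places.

12054.200

Weighted sum: 1·20570 + 2·11394 + 3·19916 + 4·4359 = 20570 + 22788 + 59748 + 17436 = 120542
Weight total: 1 + 2 + 3 + 4 = 10
WMA = 120542 / 10 = 12054.200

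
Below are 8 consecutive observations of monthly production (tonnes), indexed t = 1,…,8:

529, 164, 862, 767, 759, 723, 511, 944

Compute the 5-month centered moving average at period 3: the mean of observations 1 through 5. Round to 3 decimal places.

Sum of periods 1–5: 529 + 164 + 862 + 767 + 759 = 3081
Divide by 5: 3081 / 5 = 616.200

616.200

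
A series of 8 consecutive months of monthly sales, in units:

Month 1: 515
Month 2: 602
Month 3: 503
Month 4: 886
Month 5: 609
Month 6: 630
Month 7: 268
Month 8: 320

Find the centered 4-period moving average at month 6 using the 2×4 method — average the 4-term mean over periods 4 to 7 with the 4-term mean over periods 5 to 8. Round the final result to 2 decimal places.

Sum over 4–7: 886 + 609 + 630 + 268 = 2393
Sum over 5–8: 609 + 630 + 268 + 320 = 1827
CMA at t=6 = (2393 + 1827) / (2·4) = 4220 / 8 = 527.50

527.50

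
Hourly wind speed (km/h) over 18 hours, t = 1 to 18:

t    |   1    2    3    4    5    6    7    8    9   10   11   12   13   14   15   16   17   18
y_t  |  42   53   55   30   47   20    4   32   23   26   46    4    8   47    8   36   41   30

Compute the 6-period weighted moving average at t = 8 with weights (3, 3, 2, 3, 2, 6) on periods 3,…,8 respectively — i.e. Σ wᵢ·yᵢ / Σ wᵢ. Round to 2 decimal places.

Weighted sum: 3·55 + 3·30 + 2·47 + 3·20 + 2·4 + 6·32 = 165 + 90 + 94 + 60 + 8 + 192 = 609
Weight total: 3 + 3 + 2 + 3 + 2 + 6 = 19
WMA = 609 / 19 = 32.05

32.05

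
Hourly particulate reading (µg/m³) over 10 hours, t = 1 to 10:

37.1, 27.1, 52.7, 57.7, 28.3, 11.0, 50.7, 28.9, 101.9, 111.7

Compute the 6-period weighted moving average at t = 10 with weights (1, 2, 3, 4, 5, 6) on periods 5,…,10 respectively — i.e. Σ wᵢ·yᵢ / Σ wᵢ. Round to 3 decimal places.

Weighted sum: 1·28.3 + 2·11.0 + 3·50.7 + 4·28.9 + 5·101.9 + 6·111.7 = 28.3 + 22.0 + 152.1 + 115.6 + 509.5 + 670.2 = 1497.7
Weight total: 1 + 2 + 3 + 4 + 5 + 6 = 21
WMA = 1497.7 / 21 = 71.319

71.319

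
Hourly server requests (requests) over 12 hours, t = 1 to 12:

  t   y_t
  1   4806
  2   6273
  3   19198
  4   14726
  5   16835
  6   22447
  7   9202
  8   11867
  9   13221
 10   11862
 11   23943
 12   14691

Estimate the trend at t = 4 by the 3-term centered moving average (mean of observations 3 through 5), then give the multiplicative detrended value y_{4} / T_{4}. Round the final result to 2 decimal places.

0.87

Trend T_4 = (19198 + 14726 + 16835) / 3 = 50759/3 = 16919.6667
Ratio to trend: 14726 / 16919.6667 = 0.87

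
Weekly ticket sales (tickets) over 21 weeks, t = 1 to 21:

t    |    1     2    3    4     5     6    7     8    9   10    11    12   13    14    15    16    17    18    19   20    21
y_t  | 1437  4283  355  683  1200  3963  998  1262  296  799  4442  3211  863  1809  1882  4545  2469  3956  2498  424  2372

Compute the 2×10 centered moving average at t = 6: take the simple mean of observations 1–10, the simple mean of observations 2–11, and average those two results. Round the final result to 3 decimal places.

Sum over 1–10: 1437 + 4283 + 355 + 683 + 1200 + 3963 + 998 + 1262 + 296 + 799 = 15276
Sum over 2–11: 4283 + 355 + 683 + 1200 + 3963 + 998 + 1262 + 296 + 799 + 4442 = 18281
CMA at t=6 = (15276 + 18281) / (2·10) = 33557 / 20 = 1677.850

1677.850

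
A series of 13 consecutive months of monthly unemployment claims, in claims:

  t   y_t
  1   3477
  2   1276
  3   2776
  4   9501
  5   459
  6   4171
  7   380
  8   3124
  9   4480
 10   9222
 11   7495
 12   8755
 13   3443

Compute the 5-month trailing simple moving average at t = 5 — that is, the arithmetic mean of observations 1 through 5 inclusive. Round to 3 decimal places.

3497.800

Sum of periods 1–5: 3477 + 1276 + 2776 + 9501 + 459 = 17489
Divide by 5: 17489 / 5 = 3497.800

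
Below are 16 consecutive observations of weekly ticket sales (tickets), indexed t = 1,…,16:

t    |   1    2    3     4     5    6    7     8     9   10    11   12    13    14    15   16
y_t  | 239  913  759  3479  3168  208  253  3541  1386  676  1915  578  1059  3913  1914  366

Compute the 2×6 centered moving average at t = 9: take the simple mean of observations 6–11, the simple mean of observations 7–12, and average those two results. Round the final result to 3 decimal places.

Sum over 6–11: 208 + 253 + 3541 + 1386 + 676 + 1915 = 7979
Sum over 7–12: 253 + 3541 + 1386 + 676 + 1915 + 578 = 8349
CMA at t=9 = (7979 + 8349) / (2·6) = 16328 / 12 = 1360.667

1360.667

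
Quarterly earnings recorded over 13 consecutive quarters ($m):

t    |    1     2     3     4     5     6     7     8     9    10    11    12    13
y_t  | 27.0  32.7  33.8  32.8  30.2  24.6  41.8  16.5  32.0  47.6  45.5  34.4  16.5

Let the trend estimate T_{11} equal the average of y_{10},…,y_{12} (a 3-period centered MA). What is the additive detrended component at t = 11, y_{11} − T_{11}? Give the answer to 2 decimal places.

Trend T_11 = (47.6 + 45.5 + 34.4) / 3 = 127.5/3 = 42.5000
Detrended value: 45.5 − 42.5000 = 3.00

3.00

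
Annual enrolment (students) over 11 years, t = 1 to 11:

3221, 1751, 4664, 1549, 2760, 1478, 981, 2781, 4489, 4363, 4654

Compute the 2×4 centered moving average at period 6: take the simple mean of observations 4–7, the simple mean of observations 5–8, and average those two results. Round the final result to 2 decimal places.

Sum over 4–7: 1549 + 2760 + 1478 + 981 = 6768
Sum over 5–8: 2760 + 1478 + 981 + 2781 = 8000
CMA at t=6 = (6768 + 8000) / (2·4) = 14768 / 8 = 1846.00

1846.00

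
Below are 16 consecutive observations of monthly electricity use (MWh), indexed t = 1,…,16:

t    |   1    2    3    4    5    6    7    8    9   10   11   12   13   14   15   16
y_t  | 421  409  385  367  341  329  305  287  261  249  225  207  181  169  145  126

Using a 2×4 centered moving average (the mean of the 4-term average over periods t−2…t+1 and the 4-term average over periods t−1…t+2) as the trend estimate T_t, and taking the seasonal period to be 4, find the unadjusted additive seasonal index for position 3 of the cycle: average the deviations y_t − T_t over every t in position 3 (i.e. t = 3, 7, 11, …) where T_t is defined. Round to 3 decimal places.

-0.500

Season position 3 occurs at t = 3, 7, 11 (where T_t is defined).
t=3: T_3 = 385.50000; y_3 − T_3 = 385 − 385.50000 = -0.50000
t=7: T_7 = 305.50000; y_7 − T_7 = 305 − 305.50000 = -0.50000
t=11: T_11 = 225.50000; y_11 − T_11 = 225 − 225.50000 = -0.50000
Mean deviation: (-0.50000 + -0.50000 + -0.50000) / 3 = -0.500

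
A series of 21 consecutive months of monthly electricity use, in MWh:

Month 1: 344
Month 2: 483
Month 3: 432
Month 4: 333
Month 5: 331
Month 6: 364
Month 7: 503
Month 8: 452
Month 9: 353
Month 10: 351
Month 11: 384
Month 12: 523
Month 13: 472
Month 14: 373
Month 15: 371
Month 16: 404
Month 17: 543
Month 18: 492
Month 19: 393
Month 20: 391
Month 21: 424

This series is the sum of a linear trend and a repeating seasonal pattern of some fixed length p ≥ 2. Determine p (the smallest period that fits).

5

First differences y_{t+1} − y_t: 139, -51, -99, -2, 33, 139, -51, -99, -2, 33, 139, -51, …
The difference pattern repeats every 5 terms and not for any smaller step, so p = 5.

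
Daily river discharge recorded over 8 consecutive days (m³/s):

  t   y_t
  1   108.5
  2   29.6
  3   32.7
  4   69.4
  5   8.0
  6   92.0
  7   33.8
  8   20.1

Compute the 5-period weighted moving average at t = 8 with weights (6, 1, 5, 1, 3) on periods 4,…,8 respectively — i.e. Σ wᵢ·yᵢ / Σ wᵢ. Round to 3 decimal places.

61.156

Weighted sum: 6·69.4 + 1·8.0 + 5·92.0 + 1·33.8 + 3·20.1 = 416.4 + 8.0 + 460.0 + 33.8 + 60.3 = 978.5
Weight total: 6 + 1 + 5 + 1 + 3 = 16
WMA = 978.5 / 16 = 61.156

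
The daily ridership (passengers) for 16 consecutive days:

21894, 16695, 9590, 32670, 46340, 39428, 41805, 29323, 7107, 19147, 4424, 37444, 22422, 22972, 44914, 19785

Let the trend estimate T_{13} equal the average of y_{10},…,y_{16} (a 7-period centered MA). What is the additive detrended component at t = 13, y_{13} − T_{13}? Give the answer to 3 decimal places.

Trend T_13 = (19147 + 4424 + 37444 + 22422 + 22972 + 44914 + 19785) / 7 = 171108/7 = 24444.00000
Detrended value: 22422 − 24444.00000 = -2022.000

-2022.000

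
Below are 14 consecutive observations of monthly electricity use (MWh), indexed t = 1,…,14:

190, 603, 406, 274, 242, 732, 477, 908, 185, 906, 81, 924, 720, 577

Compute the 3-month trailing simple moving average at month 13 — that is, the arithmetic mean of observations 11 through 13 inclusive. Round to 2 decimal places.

Sum of periods 11–13: 81 + 924 + 720 = 1725
Divide by 3: 1725 / 3 = 575.00

575.00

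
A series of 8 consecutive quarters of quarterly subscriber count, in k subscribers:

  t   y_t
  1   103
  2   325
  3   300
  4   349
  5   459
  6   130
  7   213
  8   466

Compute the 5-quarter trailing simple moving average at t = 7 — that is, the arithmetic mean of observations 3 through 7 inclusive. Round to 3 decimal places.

290.200

Sum of periods 3–7: 300 + 349 + 459 + 130 + 213 = 1451
Divide by 5: 1451 / 5 = 290.200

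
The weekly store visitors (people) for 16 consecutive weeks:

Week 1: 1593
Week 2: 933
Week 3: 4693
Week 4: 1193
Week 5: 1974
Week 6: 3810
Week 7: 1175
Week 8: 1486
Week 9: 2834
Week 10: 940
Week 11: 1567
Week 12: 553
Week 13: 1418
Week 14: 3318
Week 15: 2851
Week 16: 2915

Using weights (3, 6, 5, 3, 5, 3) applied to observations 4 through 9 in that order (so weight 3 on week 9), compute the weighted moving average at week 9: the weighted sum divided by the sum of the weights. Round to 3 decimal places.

2157.200

Weighted sum: 3·1193 + 6·1974 + 5·3810 + 3·1175 + 5·1486 + 3·2834 = 3579 + 11844 + 19050 + 3525 + 7430 + 8502 = 53930
Weight total: 3 + 6 + 5 + 3 + 5 + 3 = 25
WMA = 53930 / 25 = 2157.200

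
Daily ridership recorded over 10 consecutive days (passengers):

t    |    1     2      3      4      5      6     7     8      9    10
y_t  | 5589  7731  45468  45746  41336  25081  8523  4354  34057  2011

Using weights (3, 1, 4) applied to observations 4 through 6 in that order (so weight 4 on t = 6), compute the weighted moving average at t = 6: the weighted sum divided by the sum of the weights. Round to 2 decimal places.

Weighted sum: 3·45746 + 1·41336 + 4·25081 = 137238 + 41336 + 100324 = 278898
Weight total: 3 + 1 + 4 = 8
WMA = 278898 / 8 = 34862.25

34862.25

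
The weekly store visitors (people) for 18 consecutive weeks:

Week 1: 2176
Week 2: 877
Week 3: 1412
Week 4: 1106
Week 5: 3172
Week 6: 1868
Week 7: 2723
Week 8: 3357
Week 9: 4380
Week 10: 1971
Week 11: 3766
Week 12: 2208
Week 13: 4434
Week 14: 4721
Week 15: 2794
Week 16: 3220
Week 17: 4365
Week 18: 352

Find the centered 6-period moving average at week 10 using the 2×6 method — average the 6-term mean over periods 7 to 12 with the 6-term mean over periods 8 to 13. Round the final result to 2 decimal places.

3210.08

Sum over 7–12: 2723 + 3357 + 4380 + 1971 + 3766 + 2208 = 18405
Sum over 8–13: 3357 + 4380 + 1971 + 3766 + 2208 + 4434 = 20116
CMA at t=10 = (18405 + 20116) / (2·6) = 38521 / 12 = 3210.08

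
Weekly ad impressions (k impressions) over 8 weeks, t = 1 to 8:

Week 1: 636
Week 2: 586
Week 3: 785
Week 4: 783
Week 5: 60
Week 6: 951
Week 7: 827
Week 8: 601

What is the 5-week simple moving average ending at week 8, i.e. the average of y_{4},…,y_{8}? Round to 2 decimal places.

Sum of periods 4–8: 783 + 60 + 951 + 827 + 601 = 3222
Divide by 5: 3222 / 5 = 644.40

644.40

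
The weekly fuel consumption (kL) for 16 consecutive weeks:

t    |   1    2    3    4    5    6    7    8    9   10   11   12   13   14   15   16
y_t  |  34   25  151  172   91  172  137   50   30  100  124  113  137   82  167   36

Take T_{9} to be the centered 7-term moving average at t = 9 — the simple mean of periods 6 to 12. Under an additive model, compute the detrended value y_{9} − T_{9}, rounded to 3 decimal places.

-73.714

Trend T_9 = (172 + 137 + 50 + 30 + 100 + 124 + 113) / 7 = 726/7 = 103.71429
Detrended value: 30 − 103.71429 = -73.714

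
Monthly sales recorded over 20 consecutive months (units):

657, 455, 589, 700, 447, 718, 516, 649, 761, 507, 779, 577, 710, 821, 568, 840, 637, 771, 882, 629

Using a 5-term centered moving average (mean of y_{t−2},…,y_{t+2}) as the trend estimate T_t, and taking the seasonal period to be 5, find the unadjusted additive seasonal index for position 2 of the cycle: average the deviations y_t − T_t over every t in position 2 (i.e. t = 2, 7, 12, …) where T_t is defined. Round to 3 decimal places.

-102.200

Season position 2 occurs at t = 7, 12, 17 (where T_t is defined).
t=7: T_7 = 618.20000; y_7 − T_7 = 516 − 618.20000 = -102.20000
t=12: T_12 = 678.80000; y_12 − T_12 = 577 − 678.80000 = -101.80000
t=17: T_17 = 739.60000; y_17 − T_17 = 637 − 739.60000 = -102.60000
Mean deviation: (-102.20000 + -101.80000 + -102.60000) / 3 = -102.200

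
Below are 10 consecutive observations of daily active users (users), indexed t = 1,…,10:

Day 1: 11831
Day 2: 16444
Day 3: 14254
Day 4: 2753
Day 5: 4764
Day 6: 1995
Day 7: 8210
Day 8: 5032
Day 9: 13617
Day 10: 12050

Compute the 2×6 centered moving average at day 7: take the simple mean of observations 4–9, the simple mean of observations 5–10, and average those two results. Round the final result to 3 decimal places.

Sum over 4–9: 2753 + 4764 + 1995 + 8210 + 5032 + 13617 = 36371
Sum over 5–10: 4764 + 1995 + 8210 + 5032 + 13617 + 12050 = 45668
CMA at t=7 = (36371 + 45668) / (2·6) = 82039 / 12 = 6836.583

6836.583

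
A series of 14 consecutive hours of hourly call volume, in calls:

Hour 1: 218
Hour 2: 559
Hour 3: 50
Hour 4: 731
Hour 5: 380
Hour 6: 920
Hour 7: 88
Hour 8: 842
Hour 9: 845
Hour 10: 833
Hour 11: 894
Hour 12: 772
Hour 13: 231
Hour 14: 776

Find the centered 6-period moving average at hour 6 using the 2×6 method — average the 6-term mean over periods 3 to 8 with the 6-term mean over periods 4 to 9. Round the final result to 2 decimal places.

Sum over 3–8: 50 + 731 + 380 + 920 + 88 + 842 = 3011
Sum over 4–9: 731 + 380 + 920 + 88 + 842 + 845 = 3806
CMA at t=6 = (3011 + 3806) / (2·6) = 6817 / 12 = 568.08

568.08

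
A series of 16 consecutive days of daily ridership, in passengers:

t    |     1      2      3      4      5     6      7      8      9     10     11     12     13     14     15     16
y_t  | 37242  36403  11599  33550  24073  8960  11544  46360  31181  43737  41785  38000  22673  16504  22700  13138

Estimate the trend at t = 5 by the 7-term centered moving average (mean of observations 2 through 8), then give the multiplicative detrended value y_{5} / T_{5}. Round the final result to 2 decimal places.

Trend T_5 = (36403 + 11599 + 33550 + 24073 + 8960 + 11544 + 46360) / 7 = 172489/7 = 24641.2857
Ratio to trend: 24073 / 24641.2857 = 0.98

0.98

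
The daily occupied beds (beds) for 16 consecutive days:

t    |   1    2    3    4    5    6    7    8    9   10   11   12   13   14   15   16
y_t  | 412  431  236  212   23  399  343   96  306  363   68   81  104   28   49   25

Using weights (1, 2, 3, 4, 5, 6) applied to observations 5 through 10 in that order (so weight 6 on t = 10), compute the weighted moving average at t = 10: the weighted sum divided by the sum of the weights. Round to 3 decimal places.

282.952

Weighted sum: 1·23 + 2·399 + 3·343 + 4·96 + 5·306 + 6·363 = 23 + 798 + 1029 + 384 + 1530 + 2178 = 5942
Weight total: 1 + 2 + 3 + 4 + 5 + 6 = 21
WMA = 5942 / 21 = 282.952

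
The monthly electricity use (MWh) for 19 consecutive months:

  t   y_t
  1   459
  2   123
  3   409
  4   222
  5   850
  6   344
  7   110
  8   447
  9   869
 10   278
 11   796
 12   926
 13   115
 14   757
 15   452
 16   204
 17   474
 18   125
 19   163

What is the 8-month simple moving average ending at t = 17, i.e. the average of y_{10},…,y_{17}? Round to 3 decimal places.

500.250

Sum of periods 10–17: 278 + 796 + 926 + 115 + 757 + 452 + 204 + 474 = 4002
Divide by 8: 4002 / 8 = 500.250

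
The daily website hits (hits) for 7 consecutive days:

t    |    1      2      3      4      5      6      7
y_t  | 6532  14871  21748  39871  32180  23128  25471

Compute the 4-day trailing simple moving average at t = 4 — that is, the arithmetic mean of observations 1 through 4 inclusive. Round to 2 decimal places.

Sum of periods 1–4: 6532 + 14871 + 21748 + 39871 = 83022
Divide by 4: 83022 / 4 = 20755.50

20755.50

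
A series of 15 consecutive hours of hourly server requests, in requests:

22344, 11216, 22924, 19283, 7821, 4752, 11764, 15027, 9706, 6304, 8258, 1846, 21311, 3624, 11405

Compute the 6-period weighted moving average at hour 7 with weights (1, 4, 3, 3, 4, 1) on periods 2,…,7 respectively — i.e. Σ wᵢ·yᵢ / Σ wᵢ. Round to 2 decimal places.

Weighted sum: 1·11216 + 4·22924 + 3·19283 + 3·7821 + 4·4752 + 1·11764 = 11216 + 91696 + 57849 + 23463 + 19008 + 11764 = 214996
Weight total: 1 + 4 + 3 + 3 + 4 + 1 = 16
WMA = 214996 / 16 = 13437.25

13437.25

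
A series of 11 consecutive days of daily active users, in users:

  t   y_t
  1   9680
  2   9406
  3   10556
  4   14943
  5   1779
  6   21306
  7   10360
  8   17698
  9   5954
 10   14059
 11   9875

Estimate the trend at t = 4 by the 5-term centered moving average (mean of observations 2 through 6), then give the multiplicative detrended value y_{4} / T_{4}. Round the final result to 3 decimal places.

1.288

Trend T_4 = (9406 + 10556 + 14943 + 1779 + 21306) / 5 = 57990/5 = 11598.00000
Ratio to trend: 14943 / 11598.00000 = 1.288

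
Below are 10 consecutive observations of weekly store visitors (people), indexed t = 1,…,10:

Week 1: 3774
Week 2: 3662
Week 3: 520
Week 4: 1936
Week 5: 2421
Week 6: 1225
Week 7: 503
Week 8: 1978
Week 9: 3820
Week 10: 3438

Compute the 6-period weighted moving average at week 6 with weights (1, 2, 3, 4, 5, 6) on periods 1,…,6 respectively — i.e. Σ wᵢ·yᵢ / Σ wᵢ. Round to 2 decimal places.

Weighted sum: 1·3774 + 2·3662 + 3·520 + 4·1936 + 5·2421 + 6·1225 = 3774 + 7324 + 1560 + 7744 + 12105 + 7350 = 39857
Weight total: 1 + 2 + 3 + 4 + 5 + 6 = 21
WMA = 39857 / 21 = 1897.95

1897.95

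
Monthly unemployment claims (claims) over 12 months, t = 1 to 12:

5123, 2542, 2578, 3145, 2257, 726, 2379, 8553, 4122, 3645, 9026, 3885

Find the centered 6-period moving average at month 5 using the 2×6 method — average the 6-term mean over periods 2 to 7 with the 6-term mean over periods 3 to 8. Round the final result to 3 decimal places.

2772.083

Sum over 2–7: 2542 + 2578 + 3145 + 2257 + 726 + 2379 = 13627
Sum over 3–8: 2578 + 3145 + 2257 + 726 + 2379 + 8553 = 19638
CMA at t=5 = (13627 + 19638) / (2·6) = 33265 / 12 = 2772.083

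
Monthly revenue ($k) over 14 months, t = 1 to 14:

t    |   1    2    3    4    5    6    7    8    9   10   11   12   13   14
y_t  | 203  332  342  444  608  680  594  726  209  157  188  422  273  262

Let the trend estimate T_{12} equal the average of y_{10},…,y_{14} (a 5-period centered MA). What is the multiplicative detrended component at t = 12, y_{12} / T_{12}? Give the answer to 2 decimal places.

1.62

Trend T_12 = (157 + 188 + 422 + 273 + 262) / 5 = 1302/5 = 260.4000
Ratio to trend: 422 / 260.4000 = 1.62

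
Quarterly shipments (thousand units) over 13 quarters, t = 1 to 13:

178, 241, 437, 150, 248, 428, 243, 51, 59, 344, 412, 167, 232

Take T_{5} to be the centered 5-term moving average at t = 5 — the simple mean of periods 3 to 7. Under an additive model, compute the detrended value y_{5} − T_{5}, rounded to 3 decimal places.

Trend T_5 = (437 + 150 + 248 + 428 + 243) / 5 = 1506/5 = 301.20000
Detrended value: 248 − 301.20000 = -53.200

-53.200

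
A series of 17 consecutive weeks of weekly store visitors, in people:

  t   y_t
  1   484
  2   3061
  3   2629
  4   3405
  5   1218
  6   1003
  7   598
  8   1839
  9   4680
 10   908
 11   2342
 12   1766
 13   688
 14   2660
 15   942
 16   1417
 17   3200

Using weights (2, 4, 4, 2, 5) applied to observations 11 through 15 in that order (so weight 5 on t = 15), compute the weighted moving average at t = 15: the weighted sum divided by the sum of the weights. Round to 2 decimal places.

Weighted sum: 2·2342 + 4·1766 + 4·688 + 2·2660 + 5·942 = 4684 + 7064 + 2752 + 5320 + 4710 = 24530
Weight total: 2 + 4 + 4 + 2 + 5 = 17
WMA = 24530 / 17 = 1442.94

1442.94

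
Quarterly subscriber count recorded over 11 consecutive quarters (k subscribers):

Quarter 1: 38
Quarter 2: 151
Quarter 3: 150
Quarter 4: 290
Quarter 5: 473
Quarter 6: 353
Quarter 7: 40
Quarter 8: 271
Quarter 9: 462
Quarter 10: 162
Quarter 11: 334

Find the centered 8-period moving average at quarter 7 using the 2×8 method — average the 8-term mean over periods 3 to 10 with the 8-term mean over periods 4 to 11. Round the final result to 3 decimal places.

286.625

Sum over 3–10: 150 + 290 + 473 + 353 + 40 + 271 + 462 + 162 = 2201
Sum over 4–11: 290 + 473 + 353 + 40 + 271 + 462 + 162 + 334 = 2385
CMA at t=7 = (2201 + 2385) / (2·8) = 4586 / 16 = 286.625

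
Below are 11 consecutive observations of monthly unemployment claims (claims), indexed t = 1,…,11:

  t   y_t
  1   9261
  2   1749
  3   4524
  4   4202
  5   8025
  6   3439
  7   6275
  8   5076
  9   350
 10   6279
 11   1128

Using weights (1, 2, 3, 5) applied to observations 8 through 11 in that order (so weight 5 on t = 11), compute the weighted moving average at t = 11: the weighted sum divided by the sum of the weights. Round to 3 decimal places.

Weighted sum: 1·5076 + 2·350 + 3·6279 + 5·1128 = 5076 + 700 + 18837 + 5640 = 30253
Weight total: 1 + 2 + 3 + 5 = 11
WMA = 30253 / 11 = 2750.273

2750.273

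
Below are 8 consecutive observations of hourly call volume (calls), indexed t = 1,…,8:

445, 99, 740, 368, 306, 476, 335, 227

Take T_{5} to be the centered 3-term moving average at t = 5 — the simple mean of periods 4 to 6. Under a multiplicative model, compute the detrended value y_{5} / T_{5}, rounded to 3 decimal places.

0.798

Trend T_5 = (368 + 306 + 476) / 3 = 1150/3 = 383.33333
Ratio to trend: 306 / 383.33333 = 0.798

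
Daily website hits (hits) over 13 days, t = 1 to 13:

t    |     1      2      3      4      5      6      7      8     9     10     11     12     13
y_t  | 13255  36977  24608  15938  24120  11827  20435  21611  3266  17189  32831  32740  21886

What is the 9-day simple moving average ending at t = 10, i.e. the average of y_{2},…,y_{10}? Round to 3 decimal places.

Sum of periods 2–10: 36977 + 24608 + 15938 + 24120 + 11827 + 20435 + 21611 + 3266 + 17189 = 175971
Divide by 9: 175971 / 9 = 19552.333

19552.333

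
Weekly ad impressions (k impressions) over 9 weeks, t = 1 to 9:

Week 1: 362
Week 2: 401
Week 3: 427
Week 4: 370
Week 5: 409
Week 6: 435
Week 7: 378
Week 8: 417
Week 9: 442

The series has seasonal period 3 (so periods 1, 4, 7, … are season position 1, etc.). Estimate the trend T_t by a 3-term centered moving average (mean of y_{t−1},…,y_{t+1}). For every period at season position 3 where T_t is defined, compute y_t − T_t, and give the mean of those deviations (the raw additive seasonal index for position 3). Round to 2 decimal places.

Season position 3 occurs at t = 3, 6 (where T_t is defined).
t=3: T_3 = 399.3333; y_3 − T_3 = 427 − 399.3333 = 27.6667
t=6: T_6 = 407.3333; y_6 − T_6 = 435 − 407.3333 = 27.6667
Mean deviation: (27.6667 + 27.6667) / 2 = 27.67

27.67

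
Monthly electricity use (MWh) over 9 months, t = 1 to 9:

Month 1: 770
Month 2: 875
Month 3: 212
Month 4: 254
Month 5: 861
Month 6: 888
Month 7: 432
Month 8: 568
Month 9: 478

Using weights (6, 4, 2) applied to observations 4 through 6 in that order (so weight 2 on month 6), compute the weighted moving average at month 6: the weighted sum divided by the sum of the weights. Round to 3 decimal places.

562.000

Weighted sum: 6·254 + 4·861 + 2·888 = 1524 + 3444 + 1776 = 6744
Weight total: 6 + 4 + 2 = 12
WMA = 6744 / 12 = 562.000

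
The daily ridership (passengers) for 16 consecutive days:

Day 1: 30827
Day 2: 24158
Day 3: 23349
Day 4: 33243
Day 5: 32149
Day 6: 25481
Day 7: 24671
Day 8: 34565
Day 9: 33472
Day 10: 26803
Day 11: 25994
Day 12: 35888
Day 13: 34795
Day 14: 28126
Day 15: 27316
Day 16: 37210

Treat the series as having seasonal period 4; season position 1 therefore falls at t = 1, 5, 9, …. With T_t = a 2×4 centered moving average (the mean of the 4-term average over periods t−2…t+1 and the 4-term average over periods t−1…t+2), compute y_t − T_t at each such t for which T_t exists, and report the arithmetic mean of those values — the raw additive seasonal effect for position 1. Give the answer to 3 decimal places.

Season position 1 occurs at t = 5, 9, 13 (where T_t is defined).
t=5: T_5 = 28720.75000; y_5 − T_5 = 32149 − 28720.75000 = 3428.25000
t=9: T_9 = 30043.12500; y_9 − T_9 = 33472 − 30043.12500 = 3428.87500
t=13: T_13 = 31366.00000; y_13 − T_13 = 34795 − 31366.00000 = 3429.00000
Mean deviation: (3428.25000 + 3428.87500 + 3429.00000) / 3 = 3428.708

3428.708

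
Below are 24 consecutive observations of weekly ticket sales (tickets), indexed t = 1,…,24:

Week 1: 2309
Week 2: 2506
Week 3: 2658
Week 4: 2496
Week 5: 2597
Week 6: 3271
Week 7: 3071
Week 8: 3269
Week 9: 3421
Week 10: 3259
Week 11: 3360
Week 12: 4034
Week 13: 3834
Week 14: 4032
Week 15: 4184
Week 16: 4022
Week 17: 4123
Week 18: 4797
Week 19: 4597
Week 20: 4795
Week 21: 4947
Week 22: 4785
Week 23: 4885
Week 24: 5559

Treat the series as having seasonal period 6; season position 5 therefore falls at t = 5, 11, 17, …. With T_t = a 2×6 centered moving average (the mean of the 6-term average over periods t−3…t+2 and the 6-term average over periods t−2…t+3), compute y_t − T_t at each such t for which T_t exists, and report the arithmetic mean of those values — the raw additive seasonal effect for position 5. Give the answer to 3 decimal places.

Season position 5 occurs at t = 5, 11, 17 (where T_t is defined).
t=5: T_5 = 2830.08333; y_5 − T_5 = 2597 − 2830.08333 = -233.08333
t=11: T_11 = 3593.08333; y_11 − T_11 = 3360 − 3593.08333 = -233.08333
t=17: T_17 = 4356.08333; y_17 − T_17 = 4123 − 4356.08333 = -233.08333
Mean deviation: (-233.08333 + -233.08333 + -233.08333) / 3 = -233.083

-233.083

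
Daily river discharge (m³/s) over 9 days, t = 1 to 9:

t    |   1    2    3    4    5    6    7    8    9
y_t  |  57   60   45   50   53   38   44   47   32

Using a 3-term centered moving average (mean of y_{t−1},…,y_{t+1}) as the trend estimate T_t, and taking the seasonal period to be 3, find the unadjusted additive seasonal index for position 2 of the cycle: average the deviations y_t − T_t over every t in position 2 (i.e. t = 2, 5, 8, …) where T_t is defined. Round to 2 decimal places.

Season position 2 occurs at t = 2, 5, 8 (where T_t is defined).
t=2: T_2 = 54.0000; y_2 − T_2 = 60 − 54.0000 = 6.0000
t=5: T_5 = 47.0000; y_5 − T_5 = 53 − 47.0000 = 6.0000
t=8: T_8 = 41.0000; y_8 − T_8 = 47 − 41.0000 = 6.0000
Mean deviation: (6.0000 + 6.0000 + 6.0000) / 3 = 6.00

6.00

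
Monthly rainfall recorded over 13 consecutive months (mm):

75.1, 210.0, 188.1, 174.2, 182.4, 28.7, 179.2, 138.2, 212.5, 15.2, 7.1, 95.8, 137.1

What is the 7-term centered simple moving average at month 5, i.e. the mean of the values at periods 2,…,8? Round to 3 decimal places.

Sum of periods 2–8: 210.0 + 188.1 + 174.2 + 182.4 + 28.7 + 179.2 + 138.2 = 1100.8
Divide by 7: 1100.8 / 7 = 157.257

157.257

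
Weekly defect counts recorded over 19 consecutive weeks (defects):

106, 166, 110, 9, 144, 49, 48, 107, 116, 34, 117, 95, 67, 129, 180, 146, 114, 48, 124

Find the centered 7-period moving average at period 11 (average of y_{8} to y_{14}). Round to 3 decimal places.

Sum of periods 8–14: 107 + 116 + 34 + 117 + 95 + 67 + 129 = 665
Divide by 7: 665 / 7 = 95.000

95.000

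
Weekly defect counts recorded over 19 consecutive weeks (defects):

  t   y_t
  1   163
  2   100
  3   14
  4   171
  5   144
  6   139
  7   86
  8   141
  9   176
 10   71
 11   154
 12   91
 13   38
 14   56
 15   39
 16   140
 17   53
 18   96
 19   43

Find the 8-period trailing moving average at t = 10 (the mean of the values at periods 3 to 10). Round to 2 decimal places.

Sum of periods 3–10: 14 + 171 + 144 + 139 + 86 + 141 + 176 + 71 = 942
Divide by 8: 942 / 8 = 117.75

117.75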